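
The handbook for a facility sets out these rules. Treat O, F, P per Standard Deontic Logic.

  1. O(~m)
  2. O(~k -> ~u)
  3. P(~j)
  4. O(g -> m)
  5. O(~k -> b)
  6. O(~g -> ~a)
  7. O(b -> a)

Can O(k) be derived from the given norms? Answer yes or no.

Premise 1 gives O(~m).
Premise 4, O(g -> m), contraposes to O(~m -> ~g); with O(~m) we get O(~g).
From O(~g) and premise 6, O(~g -> ~a), we obtain O(~a).
Premise 7 is O(b -> a); contrapositively O(~a -> ~b). Since O(~a) holds, K gives O(~b).
Premise 5, O(~k -> b), contraposes to O(~b -> k); with O(~b) we get O(k).
Premises 2, 3 do not contribute to this derivation.
So O(k) follows.

Yes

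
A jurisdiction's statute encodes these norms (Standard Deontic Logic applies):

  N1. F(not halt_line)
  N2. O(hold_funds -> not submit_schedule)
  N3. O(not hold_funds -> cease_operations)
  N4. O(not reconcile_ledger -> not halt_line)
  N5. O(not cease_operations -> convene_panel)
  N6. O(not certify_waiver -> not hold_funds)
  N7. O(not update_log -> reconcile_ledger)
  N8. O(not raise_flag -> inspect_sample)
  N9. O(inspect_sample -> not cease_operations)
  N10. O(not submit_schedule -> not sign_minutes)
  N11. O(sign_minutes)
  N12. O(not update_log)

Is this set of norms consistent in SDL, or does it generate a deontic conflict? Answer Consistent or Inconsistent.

Premise 4 is O(not reconcile_ledger -> not halt_line), but O(not reconcile_ledger) is not derivable from the premises, so it does not yield O(not halt_line).
So O(not halt_line) is not derivable, and the apparent clash with O(halt_line) does not arise.
A world satisfying every obligation exists (e.g. cease_operations=true, certify_waiver=false, convene_panel=false, halt_line=true, hold_funds=false, inspect_sample=false, raise_flag=true, reconcile_ledger=true, sign_minutes=true, submit_schedule=true, update_log=false); no atom is both obligatory and forbidden, so the set is consistent.

Consistent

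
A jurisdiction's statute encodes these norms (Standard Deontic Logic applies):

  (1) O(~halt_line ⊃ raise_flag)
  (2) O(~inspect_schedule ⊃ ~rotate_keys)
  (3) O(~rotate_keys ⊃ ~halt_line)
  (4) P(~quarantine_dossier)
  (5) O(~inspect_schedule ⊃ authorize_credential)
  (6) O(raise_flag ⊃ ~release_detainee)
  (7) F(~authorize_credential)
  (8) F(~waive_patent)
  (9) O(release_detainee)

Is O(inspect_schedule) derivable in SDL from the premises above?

Yes

From premise 9 we have O(release_detainee).
Premise 6 is O(raise_flag ⊃ ~release_detainee); contrapositively O(release_detainee ⊃ ~raise_flag). Since O(release_detainee) holds, K gives O(~raise_flag).
The contrapositive of premise 1 (O(~halt_line ⊃ raise_flag)) is O(~raise_flag ⊃ halt_line), and O(~raise_flag) is already established, so O(halt_line).
Premise 3, O(~rotate_keys ⊃ ~halt_line), contraposes to O(halt_line ⊃ rotate_keys); with O(halt_line) we get O(rotate_keys).
Premise 2 is O(~inspect_schedule ⊃ ~rotate_keys); contrapositively O(rotate_keys ⊃ inspect_schedule). Since O(rotate_keys) holds, K gives O(inspect_schedule).
Premises 4, 5, 7, 8 do not contribute to this derivation.
So O(inspect_schedule) follows.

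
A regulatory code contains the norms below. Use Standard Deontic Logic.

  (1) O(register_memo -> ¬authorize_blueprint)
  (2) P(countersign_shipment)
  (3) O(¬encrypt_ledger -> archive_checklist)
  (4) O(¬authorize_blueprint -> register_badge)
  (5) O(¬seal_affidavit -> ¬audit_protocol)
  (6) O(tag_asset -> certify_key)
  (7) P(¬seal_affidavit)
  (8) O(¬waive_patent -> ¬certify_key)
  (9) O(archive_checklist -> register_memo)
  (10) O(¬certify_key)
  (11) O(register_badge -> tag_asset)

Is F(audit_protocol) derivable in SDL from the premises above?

Premise 5 is O(¬seal_affidavit -> ¬audit_protocol), but O(¬seal_affidavit) is not derivable from the premises (the permission P(¬seal_affidavit) asserts only ¬O(seal_affidavit), not O(¬seal_affidavit)), so it does not yield O(¬audit_protocol).
No other premise forces O(¬audit_protocol). An ideal world satisfying every premise can still have audit_protocol true, so F(audit_protocol) is not derivable.

No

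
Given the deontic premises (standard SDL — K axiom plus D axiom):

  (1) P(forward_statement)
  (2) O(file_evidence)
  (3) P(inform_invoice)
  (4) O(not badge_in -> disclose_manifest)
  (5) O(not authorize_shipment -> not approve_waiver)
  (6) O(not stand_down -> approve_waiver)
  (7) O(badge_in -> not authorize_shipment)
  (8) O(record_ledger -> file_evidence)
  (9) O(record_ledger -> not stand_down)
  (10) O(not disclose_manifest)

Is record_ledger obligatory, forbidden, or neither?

Forbidden

Premise 10 gives O(not disclose_manifest).
Premise 4 is O(not badge_in -> disclose_manifest); contrapositively O(not disclose_manifest -> badge_in). Since O(not disclose_manifest) holds, K gives O(badge_in).
With premise 7, O(badge_in -> not authorize_shipment), the K-axiom yields O(not authorize_shipment).
From O(not authorize_shipment) and premise 5, O(not authorize_shipment -> not approve_waiver), we obtain O(not approve_waiver).
Premise 6 is O(not stand_down -> approve_waiver); contrapositively O(not approve_waiver -> stand_down). Since O(not approve_waiver) holds, K gives O(stand_down).
Premise 9, O(record_ledger -> not stand_down), contraposes to O(stand_down -> not record_ledger); with O(stand_down) we get O(not record_ledger).
Premises 1, 2, 3, 8 do not contribute to this derivation.
Thus O(not record_ledger), which is F(record_ledger): record_ledger is forbidden.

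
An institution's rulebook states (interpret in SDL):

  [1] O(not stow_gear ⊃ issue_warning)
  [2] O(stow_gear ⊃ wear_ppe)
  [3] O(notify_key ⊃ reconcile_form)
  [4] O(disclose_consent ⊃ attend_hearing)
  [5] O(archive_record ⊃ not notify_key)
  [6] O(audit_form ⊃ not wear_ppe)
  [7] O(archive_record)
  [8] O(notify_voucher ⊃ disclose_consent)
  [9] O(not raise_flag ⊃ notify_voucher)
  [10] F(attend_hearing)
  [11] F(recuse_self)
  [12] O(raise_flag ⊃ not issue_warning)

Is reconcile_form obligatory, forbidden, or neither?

Premise 3 is O(notify_key ⊃ reconcile_form), but O(notify_key) is not derivable from the premises, so it does not yield O(reconcile_form).
No premise or chain of K-axiom applications forces O(reconcile_form), and none forces O(not reconcile_form). So reconcile_form is neither obligatory nor forbidden under these norms.

Neither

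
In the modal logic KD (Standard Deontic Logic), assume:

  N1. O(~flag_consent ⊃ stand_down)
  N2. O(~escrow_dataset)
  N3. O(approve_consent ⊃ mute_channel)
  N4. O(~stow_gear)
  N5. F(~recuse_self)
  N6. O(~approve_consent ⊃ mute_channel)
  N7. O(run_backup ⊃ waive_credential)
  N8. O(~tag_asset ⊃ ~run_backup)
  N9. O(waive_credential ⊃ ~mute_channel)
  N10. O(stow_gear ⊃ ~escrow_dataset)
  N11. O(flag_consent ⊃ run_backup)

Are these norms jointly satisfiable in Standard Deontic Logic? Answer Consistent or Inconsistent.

Consistent

Premise 10 is O(stow_gear ⊃ ~escrow_dataset); even if O(~escrow_dataset) held, inferring O(stow_gear) would be affirming the consequent — invalid.
So O(stow_gear) is not derivable, and the apparent clash with O(~stow_gear) does not arise.
A world satisfying every obligation exists (e.g. approve_consent=false, escrow_dataset=false, flag_consent=false, mute_channel=true, recuse_self=true, run_backup=false, stand_down=true, stow_gear=false, tag_asset=false, waive_credential=false); no atom is both obligatory and forbidden, so the set is consistent.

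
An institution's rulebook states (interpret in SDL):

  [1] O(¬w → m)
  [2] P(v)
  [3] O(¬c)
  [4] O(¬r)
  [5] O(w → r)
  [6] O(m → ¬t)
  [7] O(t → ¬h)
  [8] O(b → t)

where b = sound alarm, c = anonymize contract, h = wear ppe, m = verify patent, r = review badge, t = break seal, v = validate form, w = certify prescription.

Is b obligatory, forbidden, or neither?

Forbidden

Premise 4 gives O(¬r).
The contrapositive of premise 5 (O(w → r)) is O(¬r → ¬w), and O(¬r) is already established, so O(¬w).
With premise 1, O(¬w → m), the K-axiom yields O(m).
Premise 6 is O(m → ¬t); since O(m), deontic closure gives O(¬t).
Premise 8, O(b → t), contraposes to O(¬t → ¬b); with O(¬t) we get O(¬b).
Premises 2, 3, 7 do not contribute to this derivation.
Thus O(¬b), which is F(b): b is forbidden.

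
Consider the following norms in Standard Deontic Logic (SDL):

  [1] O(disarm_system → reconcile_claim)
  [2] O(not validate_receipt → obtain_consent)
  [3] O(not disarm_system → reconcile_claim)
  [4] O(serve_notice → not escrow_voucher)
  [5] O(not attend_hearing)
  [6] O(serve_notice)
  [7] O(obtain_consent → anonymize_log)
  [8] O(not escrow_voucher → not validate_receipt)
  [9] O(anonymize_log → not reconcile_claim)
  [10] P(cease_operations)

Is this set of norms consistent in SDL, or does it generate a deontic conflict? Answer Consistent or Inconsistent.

Inconsistent

By case analysis on disarm_system: premise 1 gives O(disarm_system → reconcile_claim) and premise 3 gives O(not disarm_system → reconcile_claim), so O(reconcile_claim) either way.
Premise 9 is O(anonymize_log → not reconcile_claim); contrapositively O(reconcile_claim → not anonymize_log). Since O(reconcile_claim) holds, K gives O(not anonymize_log).
The contrapositive of premise 7 (O(obtain_consent → anonymize_log)) is O(not anonymize_log → not obtain_consent), and O(not anonymize_log) is already established, so O(not obtain_consent).
Premise 2, O(not validate_receipt → obtain_consent), contraposes to O(not obtain_consent → validate_receipt); with O(not obtain_consent) we get O(validate_receipt).
Premise 8 is O(not escrow_voucher → not validate_receipt); contrapositively O(validate_receipt → escrow_voucher). Since O(validate_receipt) holds, K gives O(escrow_voucher).
Premise 4, O(serve_notice → not escrow_voucher), contraposes to O(escrow_voucher → not serve_notice); with O(escrow_voucher) we get O(not serve_notice).
Yet premise 6 states O(serve_notice).
We now have both O(not serve_notice) and O(serve_notice) — serve_notice is simultaneously obligatory and forbidden, violating the D-axiom.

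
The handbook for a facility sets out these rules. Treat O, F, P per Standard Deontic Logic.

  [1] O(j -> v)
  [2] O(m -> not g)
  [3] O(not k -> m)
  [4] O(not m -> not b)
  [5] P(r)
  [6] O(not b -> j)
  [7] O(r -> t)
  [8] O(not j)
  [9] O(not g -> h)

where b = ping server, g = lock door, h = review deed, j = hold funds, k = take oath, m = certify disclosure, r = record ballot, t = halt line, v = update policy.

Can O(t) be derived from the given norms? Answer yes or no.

No

Premise 7 is O(r -> t), but O(r) is not derivable from the premises (the permission P(r) asserts only not O(not r), not O(r)), so it does not yield O(t).
No other premise forces O(t). An ideal world satisfying every premise can still have t false, so O(t) is not derivable.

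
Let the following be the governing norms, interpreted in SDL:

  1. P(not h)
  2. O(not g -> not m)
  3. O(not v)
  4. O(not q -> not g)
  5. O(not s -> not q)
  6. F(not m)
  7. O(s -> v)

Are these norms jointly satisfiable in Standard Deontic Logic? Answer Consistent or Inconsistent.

Premise 6, F(not m), is equivalent to O(m).
Premise 2 is O(not g -> not m); contrapositively O(m -> g). Since O(m) holds, K gives O(g).
Premise 4 is O(not q -> not g); contrapositively O(g -> q). Since O(g) holds, K gives O(q).
The contrapositive of premise 5 (O(not s -> not q)) is O(q -> s), and O(q) is already established, so O(s).
Applying K to premise 7 (O(s -> v)) and O(s) yields O(v).
Yet premise 3 states O(not v).
We now have both O(v) and O(not v) — v is simultaneously obligatory and forbidden, violating the D-axiom.

Inconsistent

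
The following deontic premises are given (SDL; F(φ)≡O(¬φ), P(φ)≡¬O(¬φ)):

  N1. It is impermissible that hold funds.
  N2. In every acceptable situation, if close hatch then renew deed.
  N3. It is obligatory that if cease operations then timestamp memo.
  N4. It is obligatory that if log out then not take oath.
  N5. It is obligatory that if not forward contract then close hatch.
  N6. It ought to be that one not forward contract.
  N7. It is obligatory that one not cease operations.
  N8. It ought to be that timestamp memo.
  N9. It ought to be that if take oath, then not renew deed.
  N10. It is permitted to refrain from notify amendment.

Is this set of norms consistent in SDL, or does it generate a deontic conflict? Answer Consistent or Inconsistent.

Premise 3 is O(cease_operations → timestamp_memo); even if O(timestamp_memo) held, inferring O(cease_operations) would be affirming the consequent — invalid.
So O(cease_operations) is not derivable, and the apparent clash with O(¬cease_operations) does not arise.
A world satisfying every obligation exists (e.g. cease_operations=false, close_hatch=true, forward_contract=false, hold_funds=false, log_out=false, notify_amendment=false, renew_deed=true, take_oath=false, timestamp_memo=true); no atom is both obligatory and forbidden, so the set is consistent.

Consistent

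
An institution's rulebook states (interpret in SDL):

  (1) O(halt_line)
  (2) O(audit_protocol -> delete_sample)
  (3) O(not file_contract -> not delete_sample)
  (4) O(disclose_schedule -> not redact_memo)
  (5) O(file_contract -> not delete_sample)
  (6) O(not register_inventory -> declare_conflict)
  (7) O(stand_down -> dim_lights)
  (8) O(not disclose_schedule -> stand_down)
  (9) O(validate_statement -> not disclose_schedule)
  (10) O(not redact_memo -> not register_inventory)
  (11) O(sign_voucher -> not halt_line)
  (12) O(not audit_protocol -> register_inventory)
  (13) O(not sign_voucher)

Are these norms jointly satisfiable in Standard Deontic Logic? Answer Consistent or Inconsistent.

Consistent

Premise 11 is O(sign_voucher -> not halt_line), but O(sign_voucher) is not derivable from the premises, so it does not yield O(not halt_line).
So O(not halt_line) is not derivable, and the apparent clash with O(halt_line) does not arise.
A world satisfying every obligation exists (e.g. audit_protocol=false, declare_conflict=false, delete_sample=false, dim_lights=true, disclose_schedule=false, file_contract=false, halt_line=true, redact_memo=true, register_inventory=true, sign_voucher=false, stand_down=true, validate_statement=false); no atom is both obligatory and forbidden, so the set is consistent.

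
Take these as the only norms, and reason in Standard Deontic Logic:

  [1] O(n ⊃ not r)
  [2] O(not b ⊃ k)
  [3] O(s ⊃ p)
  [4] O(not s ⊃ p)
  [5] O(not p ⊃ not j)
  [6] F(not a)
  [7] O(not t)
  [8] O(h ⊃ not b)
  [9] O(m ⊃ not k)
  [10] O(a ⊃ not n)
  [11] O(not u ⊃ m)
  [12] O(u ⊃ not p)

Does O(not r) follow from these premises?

Premise 1 is O(n ⊃ not r), but O(n) is not derivable from the premises, so it does not yield O(not r).
No other premise forces O(not r). An ideal world satisfying every premise can still have not r false, so O(not r) is not derivable.

No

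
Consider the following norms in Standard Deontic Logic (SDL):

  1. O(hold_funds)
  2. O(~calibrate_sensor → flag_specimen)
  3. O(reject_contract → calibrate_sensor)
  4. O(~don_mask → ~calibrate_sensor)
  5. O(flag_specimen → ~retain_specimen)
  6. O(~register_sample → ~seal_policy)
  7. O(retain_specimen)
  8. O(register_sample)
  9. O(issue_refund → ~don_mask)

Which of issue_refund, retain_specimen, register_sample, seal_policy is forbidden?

issue_refund

Premise 7 states O(retain_specimen) outright.
The contrapositive of premise 5 (O(flag_specimen → ~retain_specimen)) is O(retain_specimen → ~flag_specimen), and O(retain_specimen) is already established, so O(~flag_specimen).
Premise 2 is O(~calibrate_sensor → flag_specimen); contrapositively O(~flag_specimen → calibrate_sensor). Since O(~flag_specimen) holds, K gives O(calibrate_sensor).
Premise 4, O(~don_mask → ~calibrate_sensor), contraposes to O(calibrate_sensor → don_mask); with O(calibrate_sensor) we get O(don_mask).
Premise 9 is O(issue_refund → ~don_mask); contrapositively O(don_mask → ~issue_refund). Since O(don_mask) holds, K gives O(~issue_refund).
So O(~issue_refund) holds, i.e. issue_refund is forbidden. None of the other listed options is forbidden under the premises.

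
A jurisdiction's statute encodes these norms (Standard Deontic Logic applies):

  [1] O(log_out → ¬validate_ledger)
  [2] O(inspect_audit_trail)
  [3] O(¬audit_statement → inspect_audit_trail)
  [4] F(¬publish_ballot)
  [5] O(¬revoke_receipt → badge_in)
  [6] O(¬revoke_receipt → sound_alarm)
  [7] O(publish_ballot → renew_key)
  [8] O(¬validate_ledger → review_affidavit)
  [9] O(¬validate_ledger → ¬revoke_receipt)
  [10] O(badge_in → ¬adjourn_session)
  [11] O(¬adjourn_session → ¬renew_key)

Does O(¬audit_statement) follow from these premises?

Premise 3 is O(¬audit_statement → inspect_audit_trail); even if O(inspect_audit_trail) held, inferring O(¬audit_statement) would be affirming the consequent — invalid.
No other premise forces O(¬audit_statement). An ideal world satisfying every premise can still have ¬audit_statement false, so O(¬audit_statement) is not derivable.

No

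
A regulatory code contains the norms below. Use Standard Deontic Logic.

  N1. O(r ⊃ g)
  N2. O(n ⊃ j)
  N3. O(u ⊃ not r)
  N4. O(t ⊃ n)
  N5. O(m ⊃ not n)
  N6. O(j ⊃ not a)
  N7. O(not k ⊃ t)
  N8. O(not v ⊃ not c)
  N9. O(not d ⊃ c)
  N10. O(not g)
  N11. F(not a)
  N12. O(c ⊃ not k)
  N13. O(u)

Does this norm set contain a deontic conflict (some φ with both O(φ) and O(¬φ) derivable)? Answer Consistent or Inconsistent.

Consistent

Premise 1 is O(r ⊃ g), but O(r) is not derivable from the premises, so it does not yield O(g).
So O(g) is not derivable, and the apparent clash with O(not g) does not arise.
A world satisfying every obligation exists (e.g. a=true, c=false, d=true, g=false, j=false, k=true, m=false, n=false, r=false, t=false, u=true, v=false); no atom is both obligatory and forbidden, so the set is consistent.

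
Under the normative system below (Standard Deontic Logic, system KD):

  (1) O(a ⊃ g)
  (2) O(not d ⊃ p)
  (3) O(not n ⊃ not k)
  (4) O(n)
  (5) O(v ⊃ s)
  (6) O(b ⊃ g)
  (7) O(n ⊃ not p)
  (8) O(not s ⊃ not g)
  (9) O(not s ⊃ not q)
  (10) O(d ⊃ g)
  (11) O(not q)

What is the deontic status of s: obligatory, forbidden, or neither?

Obligatory

From premise 4 we have O(n).
From O(n) and premise 7, O(n ⊃ not p), we obtain O(not p).
The contrapositive of premise 2 (O(not d ⊃ p)) is O(not p ⊃ d), and O(not p) is already established, so O(d).
Premise 10 is O(d ⊃ g); since O(d), deontic closure gives O(g).
The contrapositive of premise 8 (O(not s ⊃ not g)) is O(g ⊃ s), and O(g) is already established, so O(s).
Premises 1, 3, 5, 6, 9, 11 do not contribute to this derivation.
Hence s is obligatory.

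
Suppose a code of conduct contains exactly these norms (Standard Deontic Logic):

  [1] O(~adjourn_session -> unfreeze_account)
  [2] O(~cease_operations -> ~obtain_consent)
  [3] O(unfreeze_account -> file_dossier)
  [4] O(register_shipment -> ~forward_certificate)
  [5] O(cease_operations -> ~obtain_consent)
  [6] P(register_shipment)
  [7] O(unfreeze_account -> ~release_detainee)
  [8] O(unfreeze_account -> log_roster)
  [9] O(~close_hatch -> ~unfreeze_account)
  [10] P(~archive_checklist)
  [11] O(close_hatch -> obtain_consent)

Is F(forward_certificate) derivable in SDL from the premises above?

No

Premise 4 is O(register_shipment -> ~forward_certificate), but O(register_shipment) is not derivable from the premises (the permission P(register_shipment) asserts only ~O(~register_shipment), not O(register_shipment)), so it does not yield O(~forward_certificate).
No other premise forces O(~forward_certificate). An ideal world satisfying every premise can still have forward_certificate true, so F(forward_certificate) is not derivable.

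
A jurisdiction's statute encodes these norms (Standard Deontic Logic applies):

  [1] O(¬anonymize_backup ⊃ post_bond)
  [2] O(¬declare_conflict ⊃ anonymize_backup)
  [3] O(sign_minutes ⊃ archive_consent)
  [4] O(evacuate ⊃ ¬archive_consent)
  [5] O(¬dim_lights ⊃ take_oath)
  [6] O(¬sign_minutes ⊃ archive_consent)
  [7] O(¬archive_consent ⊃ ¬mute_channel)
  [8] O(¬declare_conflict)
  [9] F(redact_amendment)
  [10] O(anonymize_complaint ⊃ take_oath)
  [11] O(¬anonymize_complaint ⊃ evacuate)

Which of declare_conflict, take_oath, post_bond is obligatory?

Premises 6 and 3 cover both cases: O(¬sign_minutes ⊃ archive_consent) and O(sign_minutes ⊃ archive_consent). Since ¬sign_minutes ∨ sign_minutes is a tautology, O(archive_consent) follows.
Premise 4 is O(evacuate ⊃ ¬archive_consent); contrapositively O(archive_consent ⊃ ¬evacuate). Since O(archive_consent) holds, K gives O(¬evacuate).
Premise 11 is O(¬anonymize_complaint ⊃ evacuate); contrapositively O(¬evacuate ⊃ anonymize_complaint). Since O(¬evacuate) holds, K gives O(anonymize_complaint).
With premise 10, O(anonymize_complaint ⊃ take_oath), the K-axiom yields O(take_oath).
So O(take_oath) holds — take_oath is obligatory. None of the other listed options is made obligatory by any chain of premises.

take_oath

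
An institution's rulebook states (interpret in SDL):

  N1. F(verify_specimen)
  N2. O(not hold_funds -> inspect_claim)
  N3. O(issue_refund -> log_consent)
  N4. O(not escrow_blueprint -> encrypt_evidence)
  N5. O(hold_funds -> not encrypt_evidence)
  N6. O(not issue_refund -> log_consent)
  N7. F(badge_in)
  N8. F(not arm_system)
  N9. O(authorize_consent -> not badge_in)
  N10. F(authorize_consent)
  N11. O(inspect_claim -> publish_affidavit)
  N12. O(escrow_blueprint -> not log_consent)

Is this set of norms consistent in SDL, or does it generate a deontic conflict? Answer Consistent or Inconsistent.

Premise 9 is O(authorize_consent -> not badge_in); even if O(not badge_in) held, inferring O(authorize_consent) would be affirming the consequent — invalid.
So O(authorize_consent) is not derivable, and the apparent clash with O(not authorize_consent) does not arise.
A world satisfying every obligation exists (e.g. arm_system=true, authorize_consent=false, badge_in=false, encrypt_evidence=true, escrow_blueprint=false, hold_funds=false, inspect_claim=true, issue_refund=false, log_consent=true, publish_affidavit=true, verify_specimen=false); no atom is both obligatory and forbidden, so the set is consistent.

Consistent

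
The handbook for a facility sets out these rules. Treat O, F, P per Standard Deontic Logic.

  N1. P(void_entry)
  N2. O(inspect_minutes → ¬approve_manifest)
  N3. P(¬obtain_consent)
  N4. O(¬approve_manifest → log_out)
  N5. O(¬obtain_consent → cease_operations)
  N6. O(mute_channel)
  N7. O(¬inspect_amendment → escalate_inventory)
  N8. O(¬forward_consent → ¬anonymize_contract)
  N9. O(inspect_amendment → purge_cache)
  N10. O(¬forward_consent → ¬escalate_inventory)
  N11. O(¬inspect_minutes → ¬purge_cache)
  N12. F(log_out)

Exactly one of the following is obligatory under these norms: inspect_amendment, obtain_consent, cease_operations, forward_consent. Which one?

forward_consent

Premise 12 is F(log_out), i.e. O(¬log_out).
Premise 4, O(¬approve_manifest → log_out), contraposes to O(¬log_out → approve_manifest); with O(¬log_out) we get O(approve_manifest).
Premise 2 is O(inspect_minutes → ¬approve_manifest); contrapositively O(approve_manifest → ¬inspect_minutes). Since O(approve_manifest) holds, K gives O(¬inspect_minutes).
With premise 11, O(¬inspect_minutes → ¬purge_cache), the K-axiom yields O(¬purge_cache).
The contrapositive of premise 9 (O(inspect_amendment → purge_cache)) is O(¬purge_cache → ¬inspect_amendment), and O(¬purge_cache) is already established, so O(¬inspect_amendment).
Applying K to premise 7 (O(¬inspect_amendment → escalate_inventory)) and O(¬inspect_amendment) yields O(escalate_inventory).
Premise 10, O(¬forward_consent → ¬escalate_inventory), contraposes to O(escalate_inventory → forward_consent); with O(escalate_inventory) we get O(forward_consent).
So O(forward_consent) holds — forward_consent is obligatory. None of the other listed options is made obligatory by any chain of premises.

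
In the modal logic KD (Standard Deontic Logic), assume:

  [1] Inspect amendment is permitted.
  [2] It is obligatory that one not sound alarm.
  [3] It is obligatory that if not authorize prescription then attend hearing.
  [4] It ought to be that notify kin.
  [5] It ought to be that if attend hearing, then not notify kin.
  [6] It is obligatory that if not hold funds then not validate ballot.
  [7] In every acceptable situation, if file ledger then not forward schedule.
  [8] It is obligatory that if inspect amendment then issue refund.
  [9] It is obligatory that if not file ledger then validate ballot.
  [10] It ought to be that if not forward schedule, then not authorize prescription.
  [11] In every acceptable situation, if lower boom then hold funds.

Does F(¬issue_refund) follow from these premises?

Premise 8 is O(inspect_amendment → issue_refund), but O(inspect_amendment) is not derivable from the premises (the permission P(inspect_amendment) asserts only ¬O(¬inspect_amendment), not O(inspect_amendment)), so it does not yield O(issue_refund).
No other premise forces O(issue_refund). An ideal world satisfying every premise can still have ¬issue_refund true, so F(¬issue_refund) is not derivable.

No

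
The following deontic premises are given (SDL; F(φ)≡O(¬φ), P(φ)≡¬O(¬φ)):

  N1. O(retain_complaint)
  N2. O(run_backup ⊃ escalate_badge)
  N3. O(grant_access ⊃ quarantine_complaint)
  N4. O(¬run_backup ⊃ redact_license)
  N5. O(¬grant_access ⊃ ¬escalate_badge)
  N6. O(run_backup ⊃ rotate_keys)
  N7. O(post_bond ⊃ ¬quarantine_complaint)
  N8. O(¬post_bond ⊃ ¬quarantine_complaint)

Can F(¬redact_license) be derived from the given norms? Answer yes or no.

Premises 8 and 7 cover both cases: O(¬post_bond ⊃ ¬quarantine_complaint) and O(post_bond ⊃ ¬quarantine_complaint). Since ¬post_bond ∨ post_bond is a tautology, O(¬quarantine_complaint) follows.
The contrapositive of premise 3 (O(grant_access ⊃ quarantine_complaint)) is O(¬quarantine_complaint ⊃ ¬grant_access), and O(¬quarantine_complaint) is already established, so O(¬grant_access).
With premise 5, O(¬grant_access ⊃ ¬escalate_badge), the K-axiom yields O(¬escalate_badge).
The contrapositive of premise 2 (O(run_backup ⊃ escalate_badge)) is O(¬escalate_badge ⊃ ¬run_backup), and O(¬escalate_badge) is already established, so O(¬run_backup).
Premise 4 is O(¬run_backup ⊃ redact_license); since O(¬run_backup), deontic closure gives O(redact_license).
Premises 1, 6 do not contribute to this derivation.
So O(redact_license) holds, i.e. F(¬redact_license). The claim follows.

Yes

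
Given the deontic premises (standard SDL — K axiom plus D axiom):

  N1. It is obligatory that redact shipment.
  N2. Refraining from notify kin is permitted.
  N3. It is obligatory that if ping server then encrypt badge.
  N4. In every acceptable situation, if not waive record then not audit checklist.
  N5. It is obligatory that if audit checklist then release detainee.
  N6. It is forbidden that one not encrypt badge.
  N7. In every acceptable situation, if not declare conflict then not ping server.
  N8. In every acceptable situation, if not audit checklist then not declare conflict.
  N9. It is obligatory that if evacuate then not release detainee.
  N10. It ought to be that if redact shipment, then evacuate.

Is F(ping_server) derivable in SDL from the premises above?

Yes

Premise 1 gives O(redact_shipment).
Premise 10 is O(redact_shipment → evacuate); since O(redact_shipment), deontic closure gives O(evacuate).
Premise 9 is O(evacuate → ¬release_detainee); since O(evacuate), deontic closure gives O(¬release_detainee).
Premise 5 is O(audit_checklist → release_detainee); contrapositively O(¬release_detainee → ¬audit_checklist). Since O(¬release_detainee) holds, K gives O(¬audit_checklist).
Premise 8 is O(¬audit_checklist → ¬declare_conflict); since O(¬audit_checklist), deontic closure gives O(¬declare_conflict).
From O(¬declare_conflict) and premise 7, O(¬declare_conflict → ¬ping_server), we obtain O(¬ping_server).
Premises 2, 3, 4, 6 do not contribute to this derivation.
So O(¬ping_server) holds, i.e. F(ping_server). The claim follows.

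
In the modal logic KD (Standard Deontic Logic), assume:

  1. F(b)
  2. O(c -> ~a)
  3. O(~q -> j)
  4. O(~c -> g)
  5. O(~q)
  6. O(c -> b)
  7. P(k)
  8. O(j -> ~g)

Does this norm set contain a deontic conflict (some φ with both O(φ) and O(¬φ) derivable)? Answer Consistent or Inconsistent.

Inconsistent

Premise 1 is F(b), i.e. O(~b).
Premise 6, O(c -> b), contraposes to O(~b -> ~c); with O(~b) we get O(~c).
Applying K to premise 4 (O(~c -> g)) and O(~c) yields O(g).
The contrapositive of premise 8 (O(j -> ~g)) is O(g -> ~j), and O(g) is already established, so O(~j).
Premise 3 is O(~q -> j); contrapositively O(~j -> q). Since O(~j) holds, K gives O(q).
However, premise 5 gives O(~q).
We now have both O(q) and O(~q) — q is simultaneously obligatory and forbidden, violating the D-axiom.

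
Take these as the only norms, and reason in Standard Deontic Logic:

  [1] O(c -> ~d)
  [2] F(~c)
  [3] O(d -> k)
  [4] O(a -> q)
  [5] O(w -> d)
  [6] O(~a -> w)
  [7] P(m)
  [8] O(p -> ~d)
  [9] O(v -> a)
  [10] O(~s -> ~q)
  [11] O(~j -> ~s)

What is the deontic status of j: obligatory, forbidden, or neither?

Obligatory

Premise 2, F(~c), is equivalent to O(c).
With premise 1, O(c -> ~d), the K-axiom yields O(~d).
Premise 5 is O(w -> d); contrapositively O(~d -> ~w). Since O(~d) holds, K gives O(~w).
Premise 6, O(~a -> w), contraposes to O(~w -> a); with O(~w) we get O(a).
With premise 4, O(a -> q), the K-axiom yields O(q).
The contrapositive of premise 10 (O(~s -> ~q)) is O(q -> s), and O(q) is already established, so O(s).
Premise 11 is O(~j -> ~s); contrapositively O(s -> j). Since O(s) holds, K gives O(j).
Premises 3, 7, 8, 9 do not contribute to this derivation.
Hence j is obligatory.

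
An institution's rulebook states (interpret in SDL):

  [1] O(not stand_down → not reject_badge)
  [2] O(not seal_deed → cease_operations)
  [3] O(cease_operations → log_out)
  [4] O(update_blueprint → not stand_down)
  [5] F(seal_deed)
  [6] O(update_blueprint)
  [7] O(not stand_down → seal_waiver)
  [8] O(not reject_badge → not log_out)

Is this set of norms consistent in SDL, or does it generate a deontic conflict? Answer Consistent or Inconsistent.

Inconsistent

Premise 5, F(seal_deed), is equivalent to O(not seal_deed).
Applying K to premise 2 (O(not seal_deed → cease_operations)) and O(not seal_deed) yields O(cease_operations).
Applying K to premise 3 (O(cease_operations → log_out)) and O(cease_operations) yields O(log_out).
The contrapositive of premise 8 (O(not reject_badge → not log_out)) is O(log_out → reject_badge), and O(log_out) is already established, so O(reject_badge).
Premise 1 is O(not stand_down → not reject_badge); contrapositively O(reject_badge → stand_down). Since O(reject_badge) holds, K gives O(stand_down).
Premise 4, O(update_blueprint → not stand_down), contraposes to O(stand_down → not update_blueprint); with O(stand_down) we get O(not update_blueprint).
However, premise 6 gives O(update_blueprint).
We now have both O(not update_blueprint) and O(update_blueprint) — update_blueprint is simultaneously obligatory and forbidden, violating the D-axiom.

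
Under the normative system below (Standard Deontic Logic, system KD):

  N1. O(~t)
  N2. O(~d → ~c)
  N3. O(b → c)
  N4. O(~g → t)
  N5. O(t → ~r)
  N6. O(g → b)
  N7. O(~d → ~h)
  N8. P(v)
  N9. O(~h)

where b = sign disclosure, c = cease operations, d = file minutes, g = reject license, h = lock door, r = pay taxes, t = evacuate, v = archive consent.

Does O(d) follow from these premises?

Yes

Premise 1 states O(~t) outright.
The contrapositive of premise 4 (O(~g → t)) is O(~t → g), and O(~t) is already established, so O(g).
From O(g) and premise 6, O(g → b), we obtain O(b).
With premise 3, O(b → c), the K-axiom yields O(c).
Premise 2 is O(~d → ~c); contrapositively O(c → d). Since O(c) holds, K gives O(d).
Premises 5, 7, 8, 9 do not contribute to this derivation.
So O(d) follows.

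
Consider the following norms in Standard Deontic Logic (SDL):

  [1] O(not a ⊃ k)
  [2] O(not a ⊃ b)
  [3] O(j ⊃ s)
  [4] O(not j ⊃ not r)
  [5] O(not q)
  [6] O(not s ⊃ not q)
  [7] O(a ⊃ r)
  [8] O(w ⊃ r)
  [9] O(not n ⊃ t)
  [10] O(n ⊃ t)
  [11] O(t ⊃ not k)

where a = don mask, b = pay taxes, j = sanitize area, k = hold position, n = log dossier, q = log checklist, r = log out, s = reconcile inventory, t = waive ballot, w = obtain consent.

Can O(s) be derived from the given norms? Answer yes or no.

Yes

Premises 10 and 9 cover both cases: O(n ⊃ t) and O(not n ⊃ t). Since n ∨ not n is a tautology, O(t) follows.
Premise 11 is O(t ⊃ not k); since O(t), deontic closure gives O(not k).
Premise 1, O(not a ⊃ k), contraposes to O(not k ⊃ a); with O(not k) we get O(a).
With premise 7, O(a ⊃ r), the K-axiom yields O(r).
Premise 4, O(not j ⊃ not r), contraposes to O(r ⊃ j); with O(r) we get O(j).
Premise 3 is O(j ⊃ s); since O(j), deontic closure gives O(s).
Premises 2, 5, 6, 8 do not contribute to this derivation.
So O(s) follows.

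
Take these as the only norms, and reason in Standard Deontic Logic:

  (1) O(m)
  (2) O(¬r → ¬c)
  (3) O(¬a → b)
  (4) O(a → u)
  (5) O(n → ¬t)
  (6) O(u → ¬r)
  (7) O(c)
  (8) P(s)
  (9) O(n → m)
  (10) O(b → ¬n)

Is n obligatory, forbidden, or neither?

Forbidden

Premise 7 states O(c) outright.
Premise 2 is O(¬r → ¬c); contrapositively O(c → r). Since O(c) holds, K gives O(r).
Premise 6, O(u → ¬r), contraposes to O(r → ¬u); with O(r) we get O(¬u).
Premise 4, O(a → u), contraposes to O(¬u → ¬a); with O(¬u) we get O(¬a).
Premise 3 is O(¬a → b); since O(¬a), deontic closure gives O(b).
Applying K to premise 10 (O(b → ¬n)) and O(b) yields O(¬n).
Premises 1, 5, 8, 9 do not contribute to this derivation.
Thus O(¬n), which is F(n): n is forbidden.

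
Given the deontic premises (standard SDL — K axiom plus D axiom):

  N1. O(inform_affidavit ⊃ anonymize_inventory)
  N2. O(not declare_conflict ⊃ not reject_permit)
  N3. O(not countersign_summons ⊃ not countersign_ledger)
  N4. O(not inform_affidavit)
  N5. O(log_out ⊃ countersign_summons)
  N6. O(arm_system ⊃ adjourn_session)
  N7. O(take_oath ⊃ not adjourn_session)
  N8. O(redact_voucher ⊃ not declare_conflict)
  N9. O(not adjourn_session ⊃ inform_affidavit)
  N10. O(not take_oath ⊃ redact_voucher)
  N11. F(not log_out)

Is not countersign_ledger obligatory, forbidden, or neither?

Neither

Premise 3 is O(not countersign_summons ⊃ not countersign_ledger), but O(not countersign_summons) is not derivable from the premises, so it does not yield O(not countersign_ledger).
No premise or chain of K-axiom applications forces O(not countersign_ledger), and none forces O(countersign_ledger). So not countersign_ledger is neither obligatory nor forbidden under these norms.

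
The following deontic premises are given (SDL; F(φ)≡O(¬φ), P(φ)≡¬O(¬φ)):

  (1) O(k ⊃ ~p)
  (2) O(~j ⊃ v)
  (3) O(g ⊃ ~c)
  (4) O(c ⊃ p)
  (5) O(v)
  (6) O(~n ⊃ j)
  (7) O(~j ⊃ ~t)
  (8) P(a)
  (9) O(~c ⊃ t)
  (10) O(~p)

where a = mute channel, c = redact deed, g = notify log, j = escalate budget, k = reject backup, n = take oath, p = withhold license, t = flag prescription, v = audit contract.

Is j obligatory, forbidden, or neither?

Premise 10 gives O(~p).
The contrapositive of premise 4 (O(c ⊃ p)) is O(~p ⊃ ~c), and O(~p) is already established, so O(~c).
With premise 9, O(~c ⊃ t), the K-axiom yields O(t).
Premise 7, O(~j ⊃ ~t), contraposes to O(t ⊃ j); with O(t) we get O(j).
Premises 1, 2, 3, 5, 6, 8 do not contribute to this derivation.
Hence j is obligatory.

Obligatory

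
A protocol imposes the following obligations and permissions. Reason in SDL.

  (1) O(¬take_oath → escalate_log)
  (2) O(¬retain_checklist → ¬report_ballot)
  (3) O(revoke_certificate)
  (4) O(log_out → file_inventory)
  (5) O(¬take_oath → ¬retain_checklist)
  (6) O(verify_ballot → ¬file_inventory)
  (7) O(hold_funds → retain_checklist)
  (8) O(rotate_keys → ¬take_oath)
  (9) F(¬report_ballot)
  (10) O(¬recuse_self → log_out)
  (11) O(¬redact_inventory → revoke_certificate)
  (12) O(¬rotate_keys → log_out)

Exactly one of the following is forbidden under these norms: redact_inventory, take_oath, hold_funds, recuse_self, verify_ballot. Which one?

verify_ballot

F(¬report_ballot) at premise 9 means O(report_ballot).
The contrapositive of premise 2 (O(¬retain_checklist → ¬report_ballot)) is O(report_ballot → retain_checklist), and O(report_ballot) is already established, so O(retain_checklist).
Premise 5 is O(¬take_oath → ¬retain_checklist); contrapositively O(retain_checklist → take_oath). Since O(retain_checklist) holds, K gives O(take_oath).
Premise 8 is O(rotate_keys → ¬take_oath); contrapositively O(take_oath → ¬rotate_keys). Since O(take_oath) holds, K gives O(¬rotate_keys).
Applying K to premise 12 (O(¬rotate_keys → log_out)) and O(¬rotate_keys) yields O(log_out).
Applying K to premise 4 (O(log_out → file_inventory)) and O(log_out) yields O(file_inventory).
The contrapositive of premise 6 (O(verify_ballot → ¬file_inventory)) is O(file_inventory → ¬verify_ballot), and O(file_inventory) is already established, so O(¬verify_ballot).
So O(¬verify_ballot) holds, i.e. verify_ballot is forbidden. None of the other listed options is forbidden under the premises.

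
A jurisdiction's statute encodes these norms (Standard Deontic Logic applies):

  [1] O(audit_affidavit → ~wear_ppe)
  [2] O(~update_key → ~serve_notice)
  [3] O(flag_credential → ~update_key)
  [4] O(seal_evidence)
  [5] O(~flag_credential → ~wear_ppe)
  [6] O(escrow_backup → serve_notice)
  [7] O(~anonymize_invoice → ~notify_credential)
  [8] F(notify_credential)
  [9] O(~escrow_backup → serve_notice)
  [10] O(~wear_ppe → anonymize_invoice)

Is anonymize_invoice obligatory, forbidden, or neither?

By case analysis on escrow_backup: premise 6 gives O(escrow_backup → serve_notice) and premise 9 gives O(~escrow_backup → serve_notice), so O(serve_notice) either way.
The contrapositive of premise 2 (O(~update_key → ~serve_notice)) is O(serve_notice → update_key), and O(serve_notice) is already established, so O(update_key).
Premise 3, O(flag_credential → ~update_key), contraposes to O(update_key → ~flag_credential); with O(update_key) we get O(~flag_credential).
Applying K to premise 5 (O(~flag_credential → ~wear_ppe)) and O(~flag_credential) yields O(~wear_ppe).
From O(~wear_ppe) and premise 10, O(~wear_ppe → anonymize_invoice), we obtain O(anonymize_invoice).
Premises 1, 4, 7, 8 do not contribute to this derivation.
Hence anonymize_invoice is obligatory.

Obligatory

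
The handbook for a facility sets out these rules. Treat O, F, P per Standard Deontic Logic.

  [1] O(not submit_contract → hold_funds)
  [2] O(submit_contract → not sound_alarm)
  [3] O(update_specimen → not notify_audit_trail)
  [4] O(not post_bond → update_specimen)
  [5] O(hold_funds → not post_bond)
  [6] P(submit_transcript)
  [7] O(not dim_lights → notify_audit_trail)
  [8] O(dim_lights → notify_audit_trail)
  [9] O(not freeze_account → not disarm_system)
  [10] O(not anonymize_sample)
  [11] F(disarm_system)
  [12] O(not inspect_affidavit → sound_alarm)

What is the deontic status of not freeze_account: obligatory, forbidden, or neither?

Neither

Premise 9 is O(not freeze_account → not disarm_system); even if O(not disarm_system) held, inferring O(not freeze_account) would be affirming the consequent — invalid.
No premise or chain of K-axiom applications forces O(not freeze_account), and none forces O(freeze_account). So not freeze_account is neither obligatory nor forbidden under these norms.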